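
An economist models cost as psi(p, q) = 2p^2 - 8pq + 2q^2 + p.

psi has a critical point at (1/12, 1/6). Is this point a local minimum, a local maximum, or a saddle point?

The Hessian of psi is constant: H = [[4, -8], [-8, 4]].
det(H) = 4·4 − (-8)² = -48.
Since det(H) < 0, H is indefinite and the critical point is a saddle point.

saddle point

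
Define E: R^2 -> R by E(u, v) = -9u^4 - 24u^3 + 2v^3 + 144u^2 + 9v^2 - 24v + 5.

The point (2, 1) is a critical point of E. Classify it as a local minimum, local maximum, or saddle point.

The mixed partial ∂²E/∂u∂v is 0, so the Hessian at any point is diag(E_uu, E_vv) = diag(36(-3u^2 - 4u + 8), 6(2v + 3)).
At (2, 1): H = diag(-432, 30).
The eigenvalues have opposite signs, so H is indefinite: a saddle point.

saddle point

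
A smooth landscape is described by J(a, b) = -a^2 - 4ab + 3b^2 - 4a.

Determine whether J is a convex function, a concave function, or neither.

J is quadratic, so its Hessian is the constant matrix H = [[-2, -4], [-4, 6]].
det(H) = -28, tr(H) = 4.
det(H) < 0, so H is indefinite: neither convex nor concave.

neither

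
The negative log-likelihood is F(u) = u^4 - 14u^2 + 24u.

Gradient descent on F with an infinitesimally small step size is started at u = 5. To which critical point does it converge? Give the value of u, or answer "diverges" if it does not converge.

F'(u) = 4(u - 2)(u - 1)(u + 3), so F'(5) = 384.
Gradient descent moves in the -F' direction, i.e. u is decreasing.
The nearest critical point in that direction is u = 2, where F'' = 20 > 0 (a local minimum). The iterate converges there.

2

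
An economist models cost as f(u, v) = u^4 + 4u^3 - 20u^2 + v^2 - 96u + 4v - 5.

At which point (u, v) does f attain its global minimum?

f(u,v) separates as P(u) + Q(v) − 5, so its minimum is min P + min Q − 5.
P'(u) = 4(u - 3)(u + 2)(u + 4) vanishes at u ∈ {-4, -2, 3}; Q'(v) = 2v + 4 vanishes at v ∈ {-2}.
Local minima of P (where P''>0): P(-4)=64, P(3)=-279. Local minima of Q: Q(-2)=-4.
So the global minimum of f is P(3) + Q(-2) − 5 = -279 − 4 − 5 = -288, attained at (3, -2).

(3, -2)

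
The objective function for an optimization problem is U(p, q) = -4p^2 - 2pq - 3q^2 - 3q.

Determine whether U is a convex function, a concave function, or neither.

U is quadratic, so its Hessian is the constant matrix H = [[-8, -2], [-2, -6]].
det(H) = 44, tr(H) = -14.
det(H) > 0 and tr(H) < 0, so H is negative definite everywhere: concave.

concave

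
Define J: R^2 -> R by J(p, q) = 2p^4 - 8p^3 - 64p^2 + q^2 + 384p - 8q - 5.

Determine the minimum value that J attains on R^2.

-1557

J(p,q) separates as A(p) + B(q) − 5, so its minimum is min A + min B − 5.
A'(p) = 8(p - 4)(p - 3)(p + 4) vanishes at p ∈ {-4, 3, 4}; B'(q) = 2q - 8 vanishes at q ∈ {4}.
Local minima of A (where A''>0): A(-4)=-1536, A(4)=512. Local minima of B: B(4)=-16.
So the global minimum of J is A(-4) + B(4) − 5 = -1536 − 16 − 5 = -1557, attained at (-4, 4).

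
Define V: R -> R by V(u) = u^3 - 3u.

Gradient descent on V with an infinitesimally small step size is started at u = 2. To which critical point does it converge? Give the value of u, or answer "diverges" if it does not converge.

V'(u) = 3(u - 1)(u + 1), so V'(2) = 9.
Gradient descent moves in the -V' direction, i.e. u is decreasing.
The nearest critical point in that direction is u = 1, where V'' = 6 > 0 (a local minimum). The iterate converges there.

1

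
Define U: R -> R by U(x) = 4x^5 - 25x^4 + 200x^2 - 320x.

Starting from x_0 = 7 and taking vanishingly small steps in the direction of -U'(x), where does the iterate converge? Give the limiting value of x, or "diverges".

4

U'(x) = 20(x - 4)(x - 2)(x - 1)(x + 2), so U'(7) = 16200.
Gradient descent moves in the -U' direction, i.e. x is decreasing.
The nearest critical point in that direction is x = 4, where U'' = 720 > 0 (a local minimum). The iterate converges there.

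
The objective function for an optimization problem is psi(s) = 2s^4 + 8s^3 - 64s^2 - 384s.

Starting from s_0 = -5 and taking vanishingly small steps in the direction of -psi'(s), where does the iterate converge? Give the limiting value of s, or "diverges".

-4

psi'(s) = 8(s - 4)(s + 3)(s + 4), so psi'(-5) = -144.
Gradient descent moves in the -psi' direction, i.e. s is increasing.
The nearest critical point in that direction is s = -4, where psi'' = 64 > 0 (a local minimum). The iterate converges there.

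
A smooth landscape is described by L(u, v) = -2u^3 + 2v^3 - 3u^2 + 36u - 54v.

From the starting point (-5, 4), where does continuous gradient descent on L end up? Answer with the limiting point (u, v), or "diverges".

(-3, 3)

L is separable, so gradient descent decouples: u follows -∂L/∂u, v follows -∂L/∂v.
∂L/∂u = -6(u - 2)(u + 3); at u=-5 this is -84, so u increases.
∂L/∂v = 6(v - 3)(v + 3); at v=4 this is 42, so v decreases.
u converges to its nearest critical value -3 (a local min of the u-part); v converges to 3. The iterate converges to (-3, 3).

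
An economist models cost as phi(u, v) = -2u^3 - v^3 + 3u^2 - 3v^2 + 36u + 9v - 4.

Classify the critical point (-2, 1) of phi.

saddle point

The mixed partial ∂²phi/∂u∂v is 0, so the Hessian at any point is diag(phi_uu, phi_vv) = diag(6(-2u + 1), -6(v + 1)).
At (-2, 1): H = diag(30, -12).
The eigenvalues have opposite signs, so H is indefinite: a saddle point.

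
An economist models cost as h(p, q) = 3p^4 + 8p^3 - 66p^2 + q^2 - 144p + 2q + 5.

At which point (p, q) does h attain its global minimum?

(3, -1)

h(p,q) separates as A(p) + B(q) + 5, so its minimum is min A + min B + 5.
A'(p) = 12(p - 3)(p + 1)(p + 4) vanishes at p ∈ {-4, -1, 3}; B'(q) = 2q + 2 vanishes at q ∈ {-1}.
Local minima of A (where A''>0): A(-4)=-224, A(3)=-567. Local minima of B: B(-1)=-1.
So the global minimum of h is A(3) + B(-1) + 5 = -567 − 1 + 5 = -563, attained at (3, -1).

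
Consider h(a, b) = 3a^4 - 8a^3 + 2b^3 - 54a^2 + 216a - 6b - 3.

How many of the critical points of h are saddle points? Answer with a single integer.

3

h separates as a function of a plus a function of b, so ∇h=0 decouples.
∂h/∂a = 12(a - 3)(a - 2)(a + 3) = 0 at a ∈ {-3, 2, 3}; ∂h/∂b = 6(b - 1)(b + 1) = 0 at b ∈ {-1, 1}.
The Hessian is diagonal: diag(h_aa, h_bb). Second derivatives: h_aa(-3)=360, h_aa(2)=-60, h_aa(3)=72; h_bb(-1)=-12, h_bb(1)=12.
Saddle points occur where the two diagonal entries have opposite signs: (-3, -1), (2, 1), (3, -1). Count: 3.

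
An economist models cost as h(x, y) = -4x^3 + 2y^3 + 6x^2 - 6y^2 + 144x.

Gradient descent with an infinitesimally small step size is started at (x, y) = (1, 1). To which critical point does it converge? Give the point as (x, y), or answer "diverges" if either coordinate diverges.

h is separable, so gradient descent decouples: x follows -∂h/∂x, y follows -∂h/∂y.
∂h/∂x = -12(x - 4)(x + 3); at x=1 this is 144, so x decreases.
∂h/∂y = 6y(y - 2); at y=1 this is -6, so y increases.
x converges to its nearest critical value -3 (a local min of the x-part); y converges to 2. The iterate converges to (-3, 2).

(-3, 2)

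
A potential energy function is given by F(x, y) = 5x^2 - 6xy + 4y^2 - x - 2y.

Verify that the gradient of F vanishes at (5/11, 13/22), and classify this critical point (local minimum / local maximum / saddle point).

∇F = (10x - 6y - 1, -6x + 8y - 2); substituting (5/11, 13/22) gives ∇F = (0, 0), so (5/11, 13/22) is indeed a critical point.
The Hessian of F is constant: H = [[10, -6], [-6, 8]].
det(H) = 10·8 − (-6)² = 44.
det(H) > 0 and tr(H) = 18 > 0, so H is positive definite and the point is a local minimum.

local minimum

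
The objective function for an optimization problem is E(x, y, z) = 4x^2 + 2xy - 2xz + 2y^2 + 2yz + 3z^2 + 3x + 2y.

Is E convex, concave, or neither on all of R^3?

convex

E is quadratic, so its Hessian is the constant matrix H = [[8, 2, -2], [2, 4, 2], [-2, 2, 6]].
Leading principal minors: 8, 28, 104.
All positive ⇒ H ≻ 0 ⇒ convex.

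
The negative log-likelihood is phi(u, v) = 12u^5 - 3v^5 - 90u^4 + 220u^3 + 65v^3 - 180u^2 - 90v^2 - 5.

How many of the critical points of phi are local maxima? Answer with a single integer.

4

phi separates as a function of u plus a function of v, so ∇phi=0 decouples.
∂phi/∂u = 60u(u - 3)(u - 2)(u - 1) = 0 at u ∈ {0, 1, 2, 3}; ∂phi/∂v = -15v(v - 3)(v - 1)(v + 4) = 0 at v ∈ {-4, 0, 1, 3}.
The Hessian is diagonal: diag(phi_uu, phi_vv). Second derivatives: phi_uu(0)=-360, phi_uu(1)=120, phi_uu(2)=-120, phi_uu(3)=360; phi_vv(-4)=2100, phi_vv(0)=-180, phi_vv(1)=150, phi_vv(3)=-630.
Local maxima occur where both diagonal entries negative: (0, 0), (0, 3), (2, 0), (2, 3). Count: 4.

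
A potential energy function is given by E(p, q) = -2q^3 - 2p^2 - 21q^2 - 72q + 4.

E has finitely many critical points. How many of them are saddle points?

1

E separates as a function of p plus a function of q, so ∇E=0 decouples.
∂E/∂p = -4p = 0 at p ∈ {0}; ∂E/∂q = -6(q + 3)(q + 4) = 0 at q ∈ {-4, -3}.
The Hessian is diagonal: diag(E_pp, E_qq). Second derivatives: E_pp(0)=-4; E_qq(-4)=6, E_qq(-3)=-6.
Saddle points occur where the two diagonal entries have opposite signs: (0, -4). Count: 1.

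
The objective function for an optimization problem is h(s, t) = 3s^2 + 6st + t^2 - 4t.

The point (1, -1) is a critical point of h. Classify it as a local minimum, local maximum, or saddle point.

saddle point

The Hessian of h is constant: H = [[6, 6], [6, 2]].
det(H) = 6·2 − 6² = -24.
Since det(H) < 0, H is indefinite and the critical point is a saddle point.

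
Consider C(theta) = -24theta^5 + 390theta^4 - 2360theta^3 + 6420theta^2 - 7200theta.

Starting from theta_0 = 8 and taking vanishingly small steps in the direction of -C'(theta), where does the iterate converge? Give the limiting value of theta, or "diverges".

diverges

C'(theta) = -120(theta - 5)(theta - 4)(theta - 3)(theta - 1), so C'(8) = -50400.
Gradient descent moves in the -C' direction, i.e. theta is increasing.
There is no critical point above theta=8, and C' keeps the same sign, so the iterate runs off to +∞.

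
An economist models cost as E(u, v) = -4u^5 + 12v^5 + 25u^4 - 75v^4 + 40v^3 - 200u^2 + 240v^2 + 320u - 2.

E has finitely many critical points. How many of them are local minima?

E separates as a function of u plus a function of v, so ∇E=0 decouples.
∂E/∂u = -20(u - 4)(u - 2)(u - 1)(u + 2) = 0 at u ∈ {-2, 1, 2, 4}; ∂E/∂v = 60v(v - 4)(v - 2)(v + 1) = 0 at v ∈ {-1, 0, 2, 4}.
The Hessian is diagonal: diag(E_uu, E_vv). Second derivatives: E_uu(-2)=1440, E_uu(1)=-180, E_uu(2)=160, E_uu(4)=-720; E_vv(-1)=-900, E_vv(0)=480, E_vv(2)=-720, E_vv(4)=2400.
Local minima occur where both diagonal entries positive: (-2, 0), (-2, 4), (2, 0), (2, 4). Count: 4.

4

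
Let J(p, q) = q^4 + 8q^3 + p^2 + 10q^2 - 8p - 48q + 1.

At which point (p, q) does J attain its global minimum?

J(p,q) separates as A(p) + B(q) + 1, so its minimum is min A + min B + 1.
A'(p) = 2p - 8 vanishes at p ∈ {4}; B'(q) = 4(q - 1)(q + 3)(q + 4) vanishes at q ∈ {-4, -3, 1}.
Local minima of A (where A''>0): A(4)=-16. Local minima of B: B(-4)=96, B(1)=-29.
So the global minimum of J is A(4) + B(1) + 1 = -16 − 29 + 1 = -44, attained at (4, 1).

(4, 1)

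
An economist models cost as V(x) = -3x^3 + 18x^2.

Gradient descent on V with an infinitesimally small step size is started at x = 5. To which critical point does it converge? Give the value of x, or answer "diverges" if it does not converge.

diverges

V'(x) = -9x(x - 4), so V'(5) = -45.
Gradient descent moves in the -V' direction, i.e. x is increasing.
There is no critical point above x=5, and V' keeps the same sign, so the iterate runs off to +∞.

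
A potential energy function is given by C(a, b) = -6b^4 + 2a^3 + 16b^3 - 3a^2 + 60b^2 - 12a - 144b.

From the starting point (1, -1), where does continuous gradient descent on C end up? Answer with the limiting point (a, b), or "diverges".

C is separable, so gradient descent decouples: a follows -∂C/∂a, b follows -∂C/∂b.
∂C/∂a = 6(a - 2)(a + 1); at a=1 this is -12, so a increases.
∂C/∂b = -24(b - 3)(b - 1)(b + 2); at b=-1 this is -192, so b increases.
a converges to its nearest critical value 2 (a local min of the a-part); b converges to 1. The iterate converges to (2, 1).

(2, 1)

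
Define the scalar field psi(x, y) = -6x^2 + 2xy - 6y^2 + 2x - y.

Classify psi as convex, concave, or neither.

concave

psi is quadratic, so its Hessian is the constant matrix H = [[-12, 2], [2, -12]].
det(H) = 140, tr(H) = -24.
det(H) > 0 and tr(H) < 0, so H is negative definite everywhere: concave.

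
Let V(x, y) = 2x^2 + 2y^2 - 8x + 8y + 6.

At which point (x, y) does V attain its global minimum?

(2, -2)

V(x,y) separates as P(x) + Q(y) + 6, so its minimum is min P + min Q + 6.
P'(x) = 4x - 8 vanishes at x ∈ {2}; Q'(y) = 4y + 8 vanishes at y ∈ {-2}.
Local minima of P (where P''>0): P(2)=-8. Local minima of Q: Q(-2)=-8.
So the global minimum of V is P(2) + Q(-2) + 6 = -8 − 8 + 6 = -10, attained at (2, -2).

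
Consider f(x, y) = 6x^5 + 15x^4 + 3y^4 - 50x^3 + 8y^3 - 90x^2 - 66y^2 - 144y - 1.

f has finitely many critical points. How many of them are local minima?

f separates as a function of x plus a function of y, so ∇f=0 decouples.
∂f/∂x = 30x(x - 2)(x + 1)(x + 3) = 0 at x ∈ {-3, -1, 0, 2}; ∂f/∂y = 12(y - 3)(y + 1)(y + 4) = 0 at y ∈ {-4, -1, 3}.
The Hessian is diagonal: diag(f_xx, f_yy). Second derivatives: f_xx(-3)=-900, f_xx(-1)=180, f_xx(0)=-180, f_xx(2)=900; f_yy(-4)=252, f_yy(-1)=-144, f_yy(3)=336.
Local minima occur where both diagonal entries positive: (-1, -4), (-1, 3), (2, -4), (2, 3). Count: 4.

4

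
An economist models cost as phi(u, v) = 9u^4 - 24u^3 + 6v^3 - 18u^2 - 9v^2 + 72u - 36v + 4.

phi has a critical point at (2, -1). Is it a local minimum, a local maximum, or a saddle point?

The mixed partial ∂²phi/∂u∂v is 0, so the Hessian at any point is diag(phi_uu, phi_vv) = diag(36(3u^2 - 4u - 1), 18(2v - 1)).
At (2, -1): H = diag(108, -54).
The eigenvalues have opposite signs, so H is indefinite: a saddle point.

saddle point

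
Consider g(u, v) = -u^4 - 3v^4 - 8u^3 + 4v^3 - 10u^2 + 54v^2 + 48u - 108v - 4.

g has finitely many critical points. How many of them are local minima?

1

g separates as a function of u plus a function of v, so ∇g=0 decouples.
∂g/∂u = -4(u - 1)(u + 3)(u + 4) = 0 at u ∈ {-4, -3, 1}; ∂g/∂v = -12(v - 3)(v - 1)(v + 3) = 0 at v ∈ {-3, 1, 3}.
The Hessian is diagonal: diag(g_uu, g_vv). Second derivatives: g_uu(-4)=-20, g_uu(-3)=16, g_uu(1)=-80; g_vv(-3)=-288, g_vv(1)=96, g_vv(3)=-144.
Local minima occur where both diagonal entries positive: (-3, 1). Count: 1.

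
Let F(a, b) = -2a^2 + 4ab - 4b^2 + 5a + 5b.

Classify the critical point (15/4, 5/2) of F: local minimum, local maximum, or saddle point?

The Hessian of F is constant: H = [[-4, 4], [4, -8]].
det(H) = (-4)·(-8) − 4² = 16.
det(H) > 0 and tr(H) = -12 < 0, so H is negative definite and the point is a local maximum.

local maximum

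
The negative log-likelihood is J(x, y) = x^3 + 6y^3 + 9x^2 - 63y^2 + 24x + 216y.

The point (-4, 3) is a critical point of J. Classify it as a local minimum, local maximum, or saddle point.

local maximum

The mixed partial ∂²J/∂x∂y is 0, so the Hessian at any point is diag(J_xx, J_yy) = diag(6(x + 3), 18(2y - 7)).
At (-4, 3): H = diag(-6, -18).
Both eigenvalues are negative, so H is negative definite: a local maximum.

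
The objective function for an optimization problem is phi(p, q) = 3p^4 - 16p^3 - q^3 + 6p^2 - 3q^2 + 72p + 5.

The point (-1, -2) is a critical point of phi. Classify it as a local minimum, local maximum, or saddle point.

The mixed partial ∂²phi/∂p∂q is 0, so the Hessian at any point is diag(phi_pp, phi_qq) = diag(12(3p^2 - 8p + 1), -6(q + 1)).
At (-1, -2): H = diag(144, 6).
Both eigenvalues are positive, so H is positive definite: a local minimum.

local minimum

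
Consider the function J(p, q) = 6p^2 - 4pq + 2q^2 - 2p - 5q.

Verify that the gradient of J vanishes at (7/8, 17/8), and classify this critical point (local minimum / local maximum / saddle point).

∇J = (12p - 4q - 2, -4p + 4q - 5); substituting (7/8, 17/8) gives ∇J = (0, 0), so (7/8, 17/8) is indeed a critical point.
The Hessian of J is constant: H = [[12, -4], [-4, 4]].
det(H) = 12·4 − (-4)² = 32.
det(H) > 0 and tr(H) = 16 > 0, so H is positive definite and the point is a local minimum.

local minimum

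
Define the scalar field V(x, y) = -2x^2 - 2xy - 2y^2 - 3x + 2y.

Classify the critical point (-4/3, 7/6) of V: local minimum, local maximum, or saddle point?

local maximum

The Hessian of V is constant: H = [[-4, -2], [-2, -4]].
det(H) = (-4)·(-4) − (-2)² = 12.
det(H) > 0 and tr(H) = -8 < 0, so H is negative definite and the point is a local maximum.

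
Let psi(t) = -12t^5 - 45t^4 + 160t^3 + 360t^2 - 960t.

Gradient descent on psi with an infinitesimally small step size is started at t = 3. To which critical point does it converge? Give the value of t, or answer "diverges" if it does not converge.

diverges

psi'(t) = -60(t - 2)(t - 1)(t + 2)(t + 4), so psi'(3) = -4200.
Gradient descent moves in the -psi' direction, i.e. t is increasing.
There is no critical point above t=3, and psi' keeps the same sign, so the iterate runs off to +∞.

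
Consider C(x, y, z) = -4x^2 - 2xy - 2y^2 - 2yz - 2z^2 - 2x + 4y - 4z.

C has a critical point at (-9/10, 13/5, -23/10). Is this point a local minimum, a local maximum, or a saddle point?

local maximum

The Hessian is constant: H = [[-8, -2, 0], [-2, -4, -2], [0, -2, -4]].
Leading principal minors: Δ₁ = -8, Δ₂ = 28, Δ₃ = -80.
The minors alternate sign starting negative (−, +, −), so H is negative definite: a local maximum.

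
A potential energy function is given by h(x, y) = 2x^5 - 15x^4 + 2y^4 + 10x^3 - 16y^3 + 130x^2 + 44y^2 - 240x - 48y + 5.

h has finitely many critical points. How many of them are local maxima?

h separates as a function of x plus a function of y, so ∇h=0 decouples.
∂h/∂x = 10(x - 4)(x - 3)(x - 1)(x + 2) = 0 at x ∈ {-2, 1, 3, 4}; ∂h/∂y = 8(y - 3)(y - 2)(y - 1) = 0 at y ∈ {1, 2, 3}.
The Hessian is diagonal: diag(h_xx, h_yy). Second derivatives: h_xx(-2)=-900, h_xx(1)=180, h_xx(3)=-100, h_xx(4)=180; h_yy(1)=16, h_yy(2)=-8, h_yy(3)=16.
Local maxima occur where both diagonal entries negative: (-2, 2), (3, 2). Count: 2.

2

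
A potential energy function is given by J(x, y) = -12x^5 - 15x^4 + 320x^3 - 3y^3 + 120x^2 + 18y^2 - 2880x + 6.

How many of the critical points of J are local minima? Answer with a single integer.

2

J separates as a function of x plus a function of y, so ∇J=0 decouples.
∂J/∂x = -60(x - 3)(x - 2)(x + 2)(x + 4) = 0 at x ∈ {-4, -2, 2, 3}; ∂J/∂y = -9y(y - 4) = 0 at y ∈ {0, 4}.
The Hessian is diagonal: diag(J_xx, J_yy). Second derivatives: J_xx(-4)=5040, J_xx(-2)=-2400, J_xx(2)=1440, J_xx(3)=-2100; J_yy(0)=36, J_yy(4)=-36.
Local minima occur where both diagonal entries positive: (-4, 0), (2, 0). Count: 2.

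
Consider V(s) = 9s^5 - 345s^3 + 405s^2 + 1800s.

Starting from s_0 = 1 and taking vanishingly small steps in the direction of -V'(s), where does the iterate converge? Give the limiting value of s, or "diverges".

-1

V'(s) = 45(s - 4)(s - 2)(s + 1)(s + 5), so V'(1) = 1620.
Gradient descent moves in the -V' direction, i.e. s is decreasing.
The nearest critical point in that direction is s = -1, where V'' = 2700 > 0 (a local minimum). The iterate converges there.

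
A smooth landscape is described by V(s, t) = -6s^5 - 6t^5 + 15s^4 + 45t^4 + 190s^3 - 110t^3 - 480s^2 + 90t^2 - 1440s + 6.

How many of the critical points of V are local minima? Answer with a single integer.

V separates as a function of s plus a function of t, so ∇V=0 decouples.
∂V/∂s = -30(s - 4)(s - 3)(s + 1)(s + 4) = 0 at s ∈ {-4, -1, 3, 4}; ∂V/∂t = -30t(t - 3)(t - 2)(t - 1) = 0 at t ∈ {0, 1, 2, 3}.
The Hessian is diagonal: diag(V_ss, V_tt). Second derivatives: V_ss(-4)=5040, V_ss(-1)=-1800, V_ss(3)=840, V_ss(4)=-1200; V_tt(0)=180, V_tt(1)=-60, V_tt(2)=60, V_tt(3)=-180.
Local minima occur where both diagonal entries positive: (-4, 0), (-4, 2), (3, 0), (3, 2). Count: 4.

4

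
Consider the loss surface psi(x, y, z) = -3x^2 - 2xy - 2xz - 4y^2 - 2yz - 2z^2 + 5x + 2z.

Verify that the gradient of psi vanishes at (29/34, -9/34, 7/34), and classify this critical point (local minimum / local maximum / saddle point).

∇psi = (-6x - 2y - 2z + 5, -2x - 8y - 2z, -2x - 2y - 4z + 2); substituting (29/34, -9/34, 7/34) gives ∇psi = (0, 0, 0), so (29/34, -9/34, 7/34) is indeed a critical point.
The Hessian is constant: H = [[-6, -2, -2], [-2, -8, -2], [-2, -2, -4]].
Leading principal minors: Δ₁ = -6, Δ₂ = 44, Δ₃ = -136.
The minors alternate sign starting negative (−, +, −), so H is negative definite: a local maximum.

local maximum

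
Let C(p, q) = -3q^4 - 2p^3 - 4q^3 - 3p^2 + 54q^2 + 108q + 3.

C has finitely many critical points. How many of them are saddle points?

C separates as a function of p plus a function of q, so ∇C=0 decouples.
∂C/∂p = -6p(p + 1) = 0 at p ∈ {-1, 0}; ∂C/∂q = -12(q - 3)(q + 1)(q + 3) = 0 at q ∈ {-3, -1, 3}.
The Hessian is diagonal: diag(C_pp, C_qq). Second derivatives: C_pp(-1)=6, C_pp(0)=-6; C_qq(-3)=-144, C_qq(-1)=96, C_qq(3)=-288.
Saddle points occur where the two diagonal entries have opposite signs: (-1, -3), (-1, 3), (0, -1). Count: 3.

3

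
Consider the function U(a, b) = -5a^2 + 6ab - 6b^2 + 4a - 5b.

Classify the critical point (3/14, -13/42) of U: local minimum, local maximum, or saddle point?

local maximum

The Hessian of U is constant: H = [[-10, 6], [6, -12]].
det(H) = (-10)·(-12) − 6² = 84.
det(H) > 0 and tr(H) = -22 < 0, so H is negative definite and the point is a local maximum.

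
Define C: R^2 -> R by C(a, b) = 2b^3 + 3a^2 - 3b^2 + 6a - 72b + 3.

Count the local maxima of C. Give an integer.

C separates as a function of a plus a function of b, so ∇C=0 decouples.
∂C/∂a = 6(a + 1) = 0 at a ∈ {-1}; ∂C/∂b = 6(b - 4)(b + 3) = 0 at b ∈ {-3, 4}.
The Hessian is diagonal: diag(C_aa, C_bb). Second derivatives: C_aa(-1)=6; C_bb(-3)=-42, C_bb(4)=42.
Local maxima occur where both diagonal entries negative: none. Count: 0.

0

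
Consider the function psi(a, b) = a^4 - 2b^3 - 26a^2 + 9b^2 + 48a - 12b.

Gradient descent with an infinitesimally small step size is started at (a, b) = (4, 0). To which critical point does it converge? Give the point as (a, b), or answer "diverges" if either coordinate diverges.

psi is separable, so gradient descent decouples: a follows -∂psi/∂a, b follows -∂psi/∂b.
∂psi/∂a = 4(a - 3)(a - 1)(a + 4); at a=4 this is 96, so a decreases.
∂psi/∂b = -6(b - 2)(b - 1); at b=0 this is -12, so b increases.
a converges to its nearest critical value 3 (a local min of the a-part); b converges to 1. The iterate converges to (3, 1).

(3, 1)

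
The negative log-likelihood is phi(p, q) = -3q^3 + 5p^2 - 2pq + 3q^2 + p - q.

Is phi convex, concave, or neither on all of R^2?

The term -3q^3 is cubic, so the Hessian is not constant.
∂²phi/∂q² = -18q + 6, which takes both signs as q varies (negative for sufficiently large q). A diagonal entry of the Hessian changing sign means the Hessian is neither positive- nor negative-semidefinite on all of R^2.

neither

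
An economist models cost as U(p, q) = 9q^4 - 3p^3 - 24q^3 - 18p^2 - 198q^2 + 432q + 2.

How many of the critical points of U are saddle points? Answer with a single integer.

3

U separates as a function of p plus a function of q, so ∇U=0 decouples.
∂U/∂p = -9p(p + 4) = 0 at p ∈ {-4, 0}; ∂U/∂q = 36(q - 4)(q - 1)(q + 3) = 0 at q ∈ {-3, 1, 4}.
The Hessian is diagonal: diag(U_pp, U_qq). Second derivatives: U_pp(-4)=36, U_pp(0)=-36; U_qq(-3)=1008, U_qq(1)=-432, U_qq(4)=756.
Saddle points occur where the two diagonal entries have opposite signs: (-4, 1), (0, -3), (0, 4). Count: 3.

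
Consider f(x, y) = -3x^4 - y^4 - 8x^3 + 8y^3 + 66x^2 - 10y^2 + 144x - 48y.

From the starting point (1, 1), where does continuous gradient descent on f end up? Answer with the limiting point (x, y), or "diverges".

f is separable, so gradient descent decouples: x follows -∂f/∂x, y follows -∂f/∂y.
∂f/∂x = -12(x - 3)(x + 1)(x + 4); at x=1 this is 240, so x decreases.
∂f/∂y = -4(y - 4)(y - 3)(y + 1); at y=1 this is -48, so y increases.
x converges to its nearest critical value -1 (a local min of the x-part); y converges to 3. The iterate converges to (-1, 3).

(-1, 3)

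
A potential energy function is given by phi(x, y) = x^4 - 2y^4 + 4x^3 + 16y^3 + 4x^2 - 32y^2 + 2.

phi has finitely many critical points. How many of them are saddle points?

5

phi separates as a function of x plus a function of y, so ∇phi=0 decouples.
∂phi/∂x = 4x(x + 1)(x + 2) = 0 at x ∈ {-2, -1, 0}; ∂phi/∂y = -8y(y - 4)(y - 2) = 0 at y ∈ {0, 2, 4}.
The Hessian is diagonal: diag(phi_xx, phi_yy). Second derivatives: phi_xx(-2)=8, phi_xx(-1)=-4, phi_xx(0)=8; phi_yy(0)=-64, phi_yy(2)=32, phi_yy(4)=-64.
Saddle points occur where the two diagonal entries have opposite signs: (-2, 0), (-2, 4), (-1, 2), (0, 0), (0, 4). Count: 5.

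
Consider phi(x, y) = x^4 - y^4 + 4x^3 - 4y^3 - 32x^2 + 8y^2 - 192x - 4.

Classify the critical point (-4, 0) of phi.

local minimum

The mixed partial ∂²phi/∂x∂y is 0, so the Hessian at any point is diag(phi_xx, phi_yy) = diag(4(3x^2 + 6x - 16), 4(-3y^2 - 6y + 4)).
At (-4, 0): H = diag(32, 16).
Both eigenvalues are positive, so H is positive definite: a local minimum.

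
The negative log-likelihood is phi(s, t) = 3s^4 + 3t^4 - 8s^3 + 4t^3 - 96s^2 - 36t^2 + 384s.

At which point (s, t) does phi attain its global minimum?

phi(s,t) separates as P(s) + Q(t), so its minimum is min P + min Q.
P'(s) = 12(s - 4)(s - 2)(s + 4) vanishes at s ∈ {-4, 2, 4}; Q'(t) = 12t(t - 2)(t + 3) vanishes at t ∈ {-3, 0, 2}.
Local minima of P (where P''>0): P(-4)=-1792, P(4)=256. Local minima of Q: Q(-3)=-189, Q(2)=-64.
So the global minimum of phi is P(-4) + Q(-3) = -1792 − 189 = -1981, attained at (-4, -3).

(-4, -3)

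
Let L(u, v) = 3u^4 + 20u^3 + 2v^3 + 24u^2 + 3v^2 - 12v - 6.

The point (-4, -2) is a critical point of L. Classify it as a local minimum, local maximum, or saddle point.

saddle point

The mixed partial ∂²L/∂u∂v is 0, so the Hessian at any point is diag(L_uu, L_vv) = diag(12(3u^2 + 10u + 4), 6(2v + 1)).
At (-4, -2): H = diag(144, -18).
The eigenvalues have opposite signs, so H is indefinite: a saddle point.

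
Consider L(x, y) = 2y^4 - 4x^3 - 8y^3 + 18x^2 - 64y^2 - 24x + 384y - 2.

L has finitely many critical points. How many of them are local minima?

L separates as a function of x plus a function of y, so ∇L=0 decouples.
∂L/∂x = -12(x - 2)(x - 1) = 0 at x ∈ {1, 2}; ∂L/∂y = 8(y - 4)(y - 3)(y + 4) = 0 at y ∈ {-4, 3, 4}.
The Hessian is diagonal: diag(L_xx, L_yy). Second derivatives: L_xx(1)=12, L_xx(2)=-12; L_yy(-4)=448, L_yy(3)=-56, L_yy(4)=64.
Local minima occur where both diagonal entries positive: (1, -4), (1, 4). Count: 2.

2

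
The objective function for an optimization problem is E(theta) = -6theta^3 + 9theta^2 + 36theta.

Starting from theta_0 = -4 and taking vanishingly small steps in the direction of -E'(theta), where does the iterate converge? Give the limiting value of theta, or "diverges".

E'(theta) = -18(theta - 2)(theta + 1), so E'(-4) = -324.
Gradient descent moves in the -E' direction, i.e. theta is increasing.
The nearest critical point in that direction is theta = -1, where E'' = 54 > 0 (a local minimum). The iterate converges there.

-1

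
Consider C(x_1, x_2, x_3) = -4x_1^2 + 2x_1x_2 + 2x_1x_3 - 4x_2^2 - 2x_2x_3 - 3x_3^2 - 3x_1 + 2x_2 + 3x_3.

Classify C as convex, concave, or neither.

concave

C is quadratic, so its Hessian is the constant matrix H = [[-8, 2, 2], [2, -8, -2], [2, -2, -6]].
Leading principal minors: -8, 60, -312.
Signs alternate −, +, − ⇒ H ≺ 0 ⇒ concave.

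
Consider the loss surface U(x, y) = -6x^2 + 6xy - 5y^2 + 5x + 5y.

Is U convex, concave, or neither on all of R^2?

concave

U is quadratic, so its Hessian is the constant matrix H = [[-12, 6], [6, -10]].
det(H) = 84, tr(H) = -22.
det(H) > 0 and tr(H) < 0, so H is negative definite everywhere: concave.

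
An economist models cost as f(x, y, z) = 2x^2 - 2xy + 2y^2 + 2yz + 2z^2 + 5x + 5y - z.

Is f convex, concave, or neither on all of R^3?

convex

f is quadratic, so its Hessian is the constant matrix H = [[4, -2, 0], [-2, 4, 2], [0, 2, 4]].
Leading principal minors: 4, 12, 32.
All positive ⇒ H ≻ 0 ⇒ convex.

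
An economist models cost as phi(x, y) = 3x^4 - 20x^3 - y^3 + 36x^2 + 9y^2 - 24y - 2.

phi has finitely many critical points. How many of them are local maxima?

phi separates as a function of x plus a function of y, so ∇phi=0 decouples.
∂phi/∂x = 12x(x - 3)(x - 2) = 0 at x ∈ {0, 2, 3}; ∂phi/∂y = -3(y - 4)(y - 2) = 0 at y ∈ {2, 4}.
The Hessian is diagonal: diag(phi_xx, phi_yy). Second derivatives: phi_xx(0)=72, phi_xx(2)=-24, phi_xx(3)=36; phi_yy(2)=6, phi_yy(4)=-6.
Local maxima occur where both diagonal entries negative: (2, 4). Count: 1.

1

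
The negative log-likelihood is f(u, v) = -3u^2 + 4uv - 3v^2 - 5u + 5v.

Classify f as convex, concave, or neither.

concave

f is quadratic, so its Hessian is the constant matrix H = [[-6, 4], [4, -6]].
det(H) = 20, tr(H) = -12.
det(H) > 0 and tr(H) < 0, so H is negative definite everywhere: concave.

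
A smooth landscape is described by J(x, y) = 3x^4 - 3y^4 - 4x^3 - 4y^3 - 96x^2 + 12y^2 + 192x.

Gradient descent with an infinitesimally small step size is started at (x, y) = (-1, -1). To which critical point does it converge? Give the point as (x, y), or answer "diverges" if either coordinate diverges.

J is separable, so gradient descent decouples: x follows -∂J/∂x, y follows -∂J/∂y.
∂J/∂x = 12(x - 4)(x - 1)(x + 4); at x=-1 this is 360, so x decreases.
∂J/∂y = -12y(y - 1)(y + 2); at y=-1 this is -24, so y increases.
x converges to its nearest critical value -4 (a local min of the x-part); y converges to 0. The iterate converges to (-4, 0).

(-4, 0)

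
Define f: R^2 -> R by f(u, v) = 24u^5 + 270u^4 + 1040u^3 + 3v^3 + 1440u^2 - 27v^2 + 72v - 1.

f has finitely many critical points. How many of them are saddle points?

4

f separates as a function of u plus a function of v, so ∇f=0 decouples.
∂f/∂u = 120u(u + 2)(u + 3)(u + 4) = 0 at u ∈ {-4, -3, -2, 0}; ∂f/∂v = 9(v - 4)(v - 2) = 0 at v ∈ {2, 4}.
The Hessian is diagonal: diag(f_uu, f_vv). Second derivatives: f_uu(-4)=-960, f_uu(-3)=360, f_uu(-2)=-480, f_uu(0)=2880; f_vv(2)=-18, f_vv(4)=18.
Saddle points occur where the two diagonal entries have opposite signs: (-4, 4), (-3, 2), (-2, 4), (0, 2). Count: 4.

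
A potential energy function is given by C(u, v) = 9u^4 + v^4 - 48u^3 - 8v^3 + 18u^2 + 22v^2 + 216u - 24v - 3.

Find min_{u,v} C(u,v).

-153

C(u,v) separates as P(u) + Q(v) − 3, so its minimum is min P + min Q − 3.
P'(u) = 36(u - 3)(u - 2)(u + 1) vanishes at u ∈ {-1, 2, 3}; Q'(v) = 4(v - 3)(v - 2)(v - 1) vanishes at v ∈ {1, 2, 3}.
Local minima of P (where P''>0): P(-1)=-141, P(3)=243. Local minima of Q: Q(1)=-9, Q(3)=-9.
So the global minimum of C is P(-1) + Q(1) − 3 = -141 − 9 − 3 = -153, attained at (-1, 1).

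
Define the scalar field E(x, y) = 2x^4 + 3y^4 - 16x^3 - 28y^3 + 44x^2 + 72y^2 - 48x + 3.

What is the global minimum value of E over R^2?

E(x,y) separates as P(x) + Q(y) + 3, so its minimum is min P + min Q + 3.
P'(x) = 8(x - 3)(x - 2)(x - 1) vanishes at x ∈ {1, 2, 3}; Q'(y) = 12y(y - 4)(y - 3) vanishes at y ∈ {0, 3, 4}.
Local minima of P (where P''>0): P(1)=-18, P(3)=-18. Local minima of Q: Q(0)=0, Q(4)=128.
So the global minimum of E is P(1) + Q(0) + 3 = -18 + 0 + 3 = -15, attained at (1, 0).

-15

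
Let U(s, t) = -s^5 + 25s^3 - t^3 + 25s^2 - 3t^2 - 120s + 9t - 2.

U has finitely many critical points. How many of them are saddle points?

4

U separates as a function of s plus a function of t, so ∇U=0 decouples.
∂U/∂s = -5(s - 4)(s - 1)(s + 2)(s + 3) = 0 at s ∈ {-3, -2, 1, 4}; ∂U/∂t = -3(t - 1)(t + 3) = 0 at t ∈ {-3, 1}.
The Hessian is diagonal: diag(U_ss, U_tt). Second derivatives: U_ss(-3)=140, U_ss(-2)=-90, U_ss(1)=180, U_ss(4)=-630; U_tt(-3)=12, U_tt(1)=-12.
Saddle points occur where the two diagonal entries have opposite signs: (-3, 1), (-2, -3), (1, 1), (4, -3). Count: 4.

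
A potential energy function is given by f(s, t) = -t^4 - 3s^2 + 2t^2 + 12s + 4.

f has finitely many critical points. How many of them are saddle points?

f separates as a function of s plus a function of t, so ∇f=0 decouples.
∂f/∂s = -6(s - 2) = 0 at s ∈ {2}; ∂f/∂t = -4t(t - 1)(t + 1) = 0 at t ∈ {-1, 0, 1}.
The Hessian is diagonal: diag(f_ss, f_tt). Second derivatives: f_ss(2)=-6; f_tt(-1)=-8, f_tt(0)=4, f_tt(1)=-8.
Saddle points occur where the two diagonal entries have opposite signs: (2, 0). Count: 1.

1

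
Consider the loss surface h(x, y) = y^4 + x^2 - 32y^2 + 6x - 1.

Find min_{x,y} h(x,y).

-266

h(x,y) separates as P(x) + Q(y) − 1, so its minimum is min P + min Q − 1.
P'(x) = 2x + 6 vanishes at x ∈ {-3}; Q'(y) = 4y(y - 4)(y + 4) vanishes at y ∈ {-4, 0, 4}.
Local minima of P (where P''>0): P(-3)=-9. Local minima of Q: Q(-4)=-256, Q(4)=-256.
So the global minimum of h is P(-3) + Q(-4) − 1 = -9 − 256 − 1 = -266, attained at (-3, -4).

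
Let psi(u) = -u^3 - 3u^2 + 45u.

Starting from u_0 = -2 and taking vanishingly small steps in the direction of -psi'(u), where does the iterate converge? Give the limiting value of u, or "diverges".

-5

psi'(u) = -3(u - 3)(u + 5), so psi'(-2) = 45.
Gradient descent moves in the -psi' direction, i.e. u is decreasing.
The nearest critical point in that direction is u = -5, where psi'' = 24 > 0 (a local minimum). The iterate converges there.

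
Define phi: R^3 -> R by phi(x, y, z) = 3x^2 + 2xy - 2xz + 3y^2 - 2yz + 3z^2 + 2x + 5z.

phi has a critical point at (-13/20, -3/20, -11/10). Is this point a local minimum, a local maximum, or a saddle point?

local minimum

The Hessian is constant: H = [[6, 2, -2], [2, 6, -2], [-2, -2, 6]].
Leading principal minors: Δ₁ = 6, Δ₂ = 32, Δ₃ = 160.
All leading minors are positive, so H is positive definite: a local minimum.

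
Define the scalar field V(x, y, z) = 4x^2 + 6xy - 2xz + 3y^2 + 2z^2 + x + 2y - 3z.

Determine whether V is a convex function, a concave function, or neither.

convex

V is quadratic, so its Hessian is the constant matrix H = [[8, 6, -2], [6, 6, 0], [-2, 0, 4]].
Leading principal minors: 8, 12, 24.
All positive ⇒ H ≻ 0 ⇒ convex.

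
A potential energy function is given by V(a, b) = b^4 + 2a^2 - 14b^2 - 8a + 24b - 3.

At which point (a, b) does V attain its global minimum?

V(a,b) separates as P(a) + Q(b) − 3, so its minimum is min P + min Q − 3.
P'(a) = 4a - 8 vanishes at a ∈ {2}; Q'(b) = 4(b - 2)(b - 1)(b + 3) vanishes at b ∈ {-3, 1, 2}.
Local minima of P (where P''>0): P(2)=-8. Local minima of Q: Q(-3)=-117, Q(2)=8.
So the global minimum of V is P(2) + Q(-3) − 3 = -8 − 117 − 3 = -128, attained at (2, -3).

(2, -3)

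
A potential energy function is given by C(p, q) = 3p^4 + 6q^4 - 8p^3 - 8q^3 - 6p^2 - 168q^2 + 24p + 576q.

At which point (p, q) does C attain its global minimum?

C(p,q) separates as A(p) + B(q), so its minimum is min A + min B.
A'(p) = 12(p - 2)(p - 1)(p + 1) vanishes at p ∈ {-1, 1, 2}; B'(q) = 24(q - 3)(q - 2)(q + 4) vanishes at q ∈ {-4, 2, 3}.
Local minima of A (where A''>0): A(-1)=-19, A(2)=8. Local minima of B: B(-4)=-2944, B(3)=486.
So the global minimum of C is A(-1) + B(-4) = -19 − 2944 = -2963, attained at (-1, -4).

(-1, -4)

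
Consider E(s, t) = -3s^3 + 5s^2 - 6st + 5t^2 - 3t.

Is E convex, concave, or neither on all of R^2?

The term -3s^3 is cubic, so the Hessian is not constant.
∂²E/∂s² = -18s + 10, which takes both signs as s varies (negative for sufficiently large s). A diagonal entry of the Hessian changing sign means the Hessian is neither positive- nor negative-semidefinite on all of R^2.

neither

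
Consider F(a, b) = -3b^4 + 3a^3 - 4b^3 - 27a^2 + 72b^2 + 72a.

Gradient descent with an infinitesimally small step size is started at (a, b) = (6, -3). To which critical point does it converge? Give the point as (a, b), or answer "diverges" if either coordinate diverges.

(4, 0)

F is separable, so gradient descent decouples: a follows -∂F/∂a, b follows -∂F/∂b.
∂F/∂a = 9(a - 4)(a - 2); at a=6 this is 72, so a decreases.
∂F/∂b = -12b(b - 3)(b + 4); at b=-3 this is -216, so b increases.
a converges to its nearest critical value 4 (a local min of the a-part); b converges to 0. The iterate converges to (4, 0).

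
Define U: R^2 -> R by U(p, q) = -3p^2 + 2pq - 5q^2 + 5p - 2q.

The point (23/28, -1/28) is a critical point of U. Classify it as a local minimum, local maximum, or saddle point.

local maximum

The Hessian of U is constant: H = [[-6, 2], [2, -10]].
det(H) = (-6)·(-10) − 2² = 56.
det(H) > 0 and tr(H) = -16 < 0, so H is negative definite and the point is a local maximum.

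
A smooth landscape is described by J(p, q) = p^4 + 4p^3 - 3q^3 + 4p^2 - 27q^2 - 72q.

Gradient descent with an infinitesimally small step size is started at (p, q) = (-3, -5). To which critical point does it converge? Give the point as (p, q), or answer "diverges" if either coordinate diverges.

J is separable, so gradient descent decouples: p follows -∂J/∂p, q follows -∂J/∂q.
∂J/∂p = 4p(p + 1)(p + 2); at p=-3 this is -24, so p increases.
∂J/∂q = -9(q + 2)(q + 4); at q=-5 this is -27, so q increases.
p converges to its nearest critical value -2 (a local min of the p-part); q converges to -4. The iterate converges to (-2, -4).

(-2, -4)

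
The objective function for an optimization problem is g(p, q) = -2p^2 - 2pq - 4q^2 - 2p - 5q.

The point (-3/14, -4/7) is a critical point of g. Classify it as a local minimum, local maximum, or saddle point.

local maximum

The Hessian of g is constant: H = [[-4, -2], [-2, -8]].
det(H) = (-4)·(-8) − (-2)² = 28.
det(H) > 0 and tr(H) = -12 < 0, so H is negative definite and the point is a local maximum.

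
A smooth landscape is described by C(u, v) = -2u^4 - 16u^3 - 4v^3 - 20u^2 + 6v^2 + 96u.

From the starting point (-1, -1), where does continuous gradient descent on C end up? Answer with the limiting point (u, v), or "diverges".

C is separable, so gradient descent decouples: u follows -∂C/∂u, v follows -∂C/∂v.
∂C/∂u = -8(u - 1)(u + 3)(u + 4); at u=-1 this is 96, so u decreases.
∂C/∂v = -12v(v - 1); at v=-1 this is -24, so v increases.
u converges to its nearest critical value -3 (a local min of the u-part); v converges to 0. The iterate converges to (-3, 0).

(-3, 0)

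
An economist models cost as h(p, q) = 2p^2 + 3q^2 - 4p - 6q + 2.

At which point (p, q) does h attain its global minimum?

h(p,q) separates as A(p) + B(q) + 2, so its minimum is min A + min B + 2.
A'(p) = 4p - 4 vanishes at p ∈ {1}; B'(q) = 6q - 6 vanishes at q ∈ {1}.
Local minima of A (where A''>0): A(1)=-2. Local minima of B: B(1)=-3.
So the global minimum of h is A(1) + B(1) + 2 = -2 − 3 + 2 = -3, attained at (1, 1).

(1, 1)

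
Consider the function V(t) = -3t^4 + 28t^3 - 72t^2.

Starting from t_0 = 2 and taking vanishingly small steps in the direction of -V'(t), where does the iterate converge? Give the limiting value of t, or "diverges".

V'(t) = -12t(t - 4)(t - 3), so V'(2) = -48.
Gradient descent moves in the -V' direction, i.e. t is increasing.
The nearest critical point in that direction is t = 3, where V'' = 36 > 0 (a local minimum). The iterate converges there.

3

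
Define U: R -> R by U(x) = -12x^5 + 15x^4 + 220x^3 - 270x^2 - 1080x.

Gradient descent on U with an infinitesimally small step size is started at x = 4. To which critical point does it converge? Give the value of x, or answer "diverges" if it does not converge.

diverges

U'(x) = -60(x - 3)(x - 2)(x + 1)(x + 3), so U'(4) = -4200.
Gradient descent moves in the -U' direction, i.e. x is increasing.
There is no critical point above x=4, and U' keeps the same sign, so the iterate runs off to +∞.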